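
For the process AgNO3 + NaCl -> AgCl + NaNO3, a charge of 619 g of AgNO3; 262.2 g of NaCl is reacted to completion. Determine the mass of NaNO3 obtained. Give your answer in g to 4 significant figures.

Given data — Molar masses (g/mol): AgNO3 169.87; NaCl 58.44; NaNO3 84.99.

309.7 g

n(AgNO3) = 619.0 / 169.87 = 3.644 mol
n(NaCl) = 262.2 / 58.44 = 4.487 mol
n/ν for AgNO3 = 3.644/1 = 3.644
n/ν for NaCl = 4.487/1 = 4.487
Smallest n/ν is AgNO3 → limiting reagent.
n(NaNO3) = (1/1) × 3.644 = 3.644 mol
mass = 3.644 × 84.99 = 309.7 g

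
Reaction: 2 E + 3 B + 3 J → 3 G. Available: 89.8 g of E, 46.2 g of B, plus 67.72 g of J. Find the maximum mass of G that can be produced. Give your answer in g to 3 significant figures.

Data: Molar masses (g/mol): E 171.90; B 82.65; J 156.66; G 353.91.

153 g

n(E) = 89.80 / 171.90 = 0.5224 mol
n(B) = 46.20 / 82.65 = 0.5590 mol
n(J) = 67.72 / 156.66 = 0.4323 mol
n/ν → E: 0.2612, B: 0.1863, J: 0.1441; J is limiting.
n(G) = (3/3) × 0.4323 = 0.4323 mol
mass = 0.4323 × 353.91 = 153.0 g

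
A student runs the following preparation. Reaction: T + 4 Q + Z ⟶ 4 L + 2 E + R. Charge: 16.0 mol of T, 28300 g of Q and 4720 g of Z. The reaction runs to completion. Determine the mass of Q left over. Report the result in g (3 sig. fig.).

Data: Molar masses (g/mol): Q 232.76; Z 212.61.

n(T) = 16.00 mol
n(Q) = 28300 / 232.76 = 121.6 mol
n(Z) = 4720 / 212.61 = 22.20 mol
n/ν → T: 16.00, Q: 30.40, Z: 22.20; T is limiting.
Q consumed = (4/1) × 16.00 = 64.00 mol
Q remaining = 121.6 − 64.00 = 57.60 mol
mass = 57.60 × 232.76 = 13410 g

13400 g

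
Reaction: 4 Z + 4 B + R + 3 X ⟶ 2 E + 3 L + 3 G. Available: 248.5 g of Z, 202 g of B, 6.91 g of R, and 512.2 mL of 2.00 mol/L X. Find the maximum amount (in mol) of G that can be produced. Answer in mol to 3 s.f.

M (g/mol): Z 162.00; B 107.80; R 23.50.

0.882 mol

n(Z) = 248.5 / 162.00 = 1.534 mol
n(B) = 202.0 / 107.80 = 1.874 mol
n(R) = 6.910 / 23.50 = 0.2940 mol
n(X) = 2.00 × 512.2/1000 = 1.024 mol
n/ν for Z = 1.534/4 = 0.3835
n/ν for B = 1.874/4 = 0.4685
n/ν for R = 0.2940/1 = 0.2940
n/ν for X = 1.024/3 = 0.3413
Smallest n/ν is R → limiting reagent.
n(G) = (3/1) × 0.2940 = 0.8820 mol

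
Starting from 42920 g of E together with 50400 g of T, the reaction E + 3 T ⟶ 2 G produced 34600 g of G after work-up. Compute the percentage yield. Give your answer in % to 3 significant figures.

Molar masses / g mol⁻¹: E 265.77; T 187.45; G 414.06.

46.6 %

n(E) = 42920 / 265.77 = 161.5 mol
n(T) = 50400 / 187.45 = 268.9 mol
n/ν for E = 161.5/1 = 161.5
n/ν for T = 268.9/3 = 89.63
Smallest n/ν is T → limiting reagent.
theoretical n(G) = (2/3) × 268.9 = 179.3 mol → 74240 g
% yield = 34600 / 74240 × 100 = 46.61 %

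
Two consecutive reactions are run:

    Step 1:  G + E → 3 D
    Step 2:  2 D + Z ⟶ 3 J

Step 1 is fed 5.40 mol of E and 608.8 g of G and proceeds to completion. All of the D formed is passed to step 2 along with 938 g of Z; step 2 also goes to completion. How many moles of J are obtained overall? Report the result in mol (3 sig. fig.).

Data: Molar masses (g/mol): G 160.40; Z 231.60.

12.2 mol

Step 1:
n(E) = 5.400 mol
n(G) = 608.8 / 160.40 = 3.796 mol
n/ν → E: 5.400, G: 3.796; G is limiting.
n(D) produced = (3/1) × 3.796 = 11.39 mol
Step 2:
n(D) available = 11.39 mol
n(Z) = 938.0 / 231.60 = 4.050 mol
n/ν → D: 5.695, Z: 4.050; Z is limiting.
n(J) = (3/1) × 4.050 = 12.15 mol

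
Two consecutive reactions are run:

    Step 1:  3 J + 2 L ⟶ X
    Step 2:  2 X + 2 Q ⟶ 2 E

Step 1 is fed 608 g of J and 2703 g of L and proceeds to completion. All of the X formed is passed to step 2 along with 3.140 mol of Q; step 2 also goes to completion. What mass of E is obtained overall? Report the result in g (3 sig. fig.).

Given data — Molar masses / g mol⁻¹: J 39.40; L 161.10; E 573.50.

Step 1:
n(J) = 608.0 / 39.40 = 15.43 mol
n(L) = 2703 / 161.10 = 16.78 mol
n/ν for J = 15.43/3 = 5.143
n/ν for L = 16.78/2 = 8.390
Smallest n/ν is J → limiting reagent.
n(X) produced = (1/3) × 15.43 = 5.143 mol
Step 2:
n(X) available = 5.143 mol
n(Q) = 3.140 mol
n/ν for X = 5.143/2 = 2.572
n/ν for Q = 3.140/2 = 1.570
Smallest n/ν is Q → limiting reagent.
n(E) = (2/2) × 3.140 = 3.140 mol
mass = 3.140 × 573.50 = 1801 g

1800 g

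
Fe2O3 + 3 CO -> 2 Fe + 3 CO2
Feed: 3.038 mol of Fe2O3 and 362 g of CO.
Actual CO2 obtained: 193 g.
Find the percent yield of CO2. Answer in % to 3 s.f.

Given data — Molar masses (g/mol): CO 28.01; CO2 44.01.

48.1 %

n(Fe2O3) = 3.038 mol
n(CO) = 362.0 / 28.01 = 12.92 mol
n/ν for Fe2O3 = 3.038/1 = 3.038
n/ν for CO = 12.92/3 = 4.307
Smallest n/ν is Fe2O3 → limiting reagent.
theoretical n(CO2) = (3/1) × 3.038 = 9.114 mol → 401.1 g
% yield = 193 / 401.1 × 100 = 48.12 %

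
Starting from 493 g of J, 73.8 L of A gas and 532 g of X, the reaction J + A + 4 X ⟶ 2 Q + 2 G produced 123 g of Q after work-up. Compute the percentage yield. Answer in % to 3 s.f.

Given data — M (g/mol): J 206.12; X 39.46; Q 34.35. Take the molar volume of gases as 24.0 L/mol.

n(J) = 493.0 / 206.12 = 2.392 mol
n(A) = 73.80 / 24.0 = 3.075 mol
n(X) = 532.0 / 39.46 = 13.48 mol
n/ν for J = 2.392/1 = 2.392
n/ν for A = 3.075/1 = 3.075
n/ν for X = 13.48/4 = 3.370
Smallest n/ν is J → limiting reagent.
theoretical n(Q) = (2/1) × 2.392 = 4.784 mol → 164.3 g
% yield = 123 / 164.3 × 100 = 74.86 %

74.9 %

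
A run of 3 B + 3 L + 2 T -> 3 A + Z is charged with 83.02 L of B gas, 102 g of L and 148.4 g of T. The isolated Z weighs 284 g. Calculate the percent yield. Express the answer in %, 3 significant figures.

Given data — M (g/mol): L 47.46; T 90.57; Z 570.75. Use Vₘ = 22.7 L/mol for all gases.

n(B) = 83.02 / 22.7 = 3.657 mol
n(L) = 102.0 / 47.46 = 2.149 mol
n(T) = 148.4 / 90.57 = 1.639 mol
n/ν for B = 3.657/3 = 1.219
n/ν for L = 2.149/3 = 0.7163
n/ν for T = 1.639/2 = 0.8195
Smallest n/ν is L → limiting reagent.
theoretical n(Z) = (1/3) × 2.149 = 0.7163 mol → 408.8 g
% yield = 284 / 408.8 × 100 = 69.47 %

69.5 %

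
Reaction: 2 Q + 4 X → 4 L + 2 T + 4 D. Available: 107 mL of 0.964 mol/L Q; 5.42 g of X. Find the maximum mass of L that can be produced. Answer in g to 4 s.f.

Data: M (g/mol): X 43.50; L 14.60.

n(Q) = 0.964 × 107.0/1000 = 0.1031 mol
n(X) = 5.420 / 43.50 = 0.1246 mol
n/ν for Q = 0.1031/2 = 0.05155
n/ν for X = 0.1246/4 = 0.03115
Smallest n/ν is X → limiting reagent.
n(L) = (4/4) × 0.1246 = 0.1246 mol
mass = 0.1246 × 14.60 = 1.819 g

1.819 g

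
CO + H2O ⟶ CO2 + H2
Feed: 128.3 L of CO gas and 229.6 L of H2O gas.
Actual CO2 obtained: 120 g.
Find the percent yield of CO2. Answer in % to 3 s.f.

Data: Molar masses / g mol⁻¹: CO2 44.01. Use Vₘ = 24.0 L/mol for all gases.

51.0 %

n(CO) = 128.3 / 24.0 = 5.346 mol
n(H2O) = 229.6 / 24.0 = 9.567 mol
n/ν for CO = 5.346/1 = 5.346
n/ν for H2O = 9.567/1 = 9.567
Smallest n/ν is CO → limiting reagent.
theoretical n(CO2) = (1/1) × 5.346 = 5.346 mol → 235.3 g
% yield = 120 / 235.3 × 100 = 51.00 %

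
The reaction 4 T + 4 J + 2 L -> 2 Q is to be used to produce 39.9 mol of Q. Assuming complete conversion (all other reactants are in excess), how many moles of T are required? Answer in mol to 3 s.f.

79.8 mol

n(Q) = 39.90 mol
n(T) = (4/2) × 39.90 = 79.80 mol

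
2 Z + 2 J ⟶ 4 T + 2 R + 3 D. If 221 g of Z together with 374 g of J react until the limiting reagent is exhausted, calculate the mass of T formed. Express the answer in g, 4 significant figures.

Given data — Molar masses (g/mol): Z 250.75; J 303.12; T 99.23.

174.9 g

n(Z) = 221.0 / 250.75 = 0.8814 mol
n(J) = 374.0 / 303.12 = 1.234 mol
n/ν for Z = 0.8814/2 = 0.4407
n/ν for J = 1.234/2 = 0.6170
Smallest n/ν is Z → limiting reagent.
n(T) = (4/2) × 0.8814 = 1.763 mol
mass = 1.763 × 99.23 = 174.9 g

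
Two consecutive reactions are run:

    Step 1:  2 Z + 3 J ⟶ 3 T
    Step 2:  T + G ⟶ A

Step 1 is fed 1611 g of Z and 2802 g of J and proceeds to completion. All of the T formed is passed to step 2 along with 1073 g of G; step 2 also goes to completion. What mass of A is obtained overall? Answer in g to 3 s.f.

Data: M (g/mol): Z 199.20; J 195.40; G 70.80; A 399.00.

Step 1:
n(Z) = 1611 / 199.20 = 8.087 mol
n(J) = 2802 / 195.40 = 14.34 mol
n/ν → Z: 4.044, J: 4.780; Z is limiting.
n(T) produced = (3/2) × 8.087 = 12.13 mol
Step 2:
n(T) available = 12.13 mol
n(G) = 1073 / 70.80 = 15.16 mol
n/ν → T: 12.13, G: 15.16; T is limiting.
n(A) = (1/1) × 12.13 = 12.13 mol
mass = 12.13 × 399.00 = 4840 g

4840 g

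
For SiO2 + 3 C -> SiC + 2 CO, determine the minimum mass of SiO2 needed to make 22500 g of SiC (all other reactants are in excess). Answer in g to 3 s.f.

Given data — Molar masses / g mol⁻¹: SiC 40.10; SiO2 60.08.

33700 g

n(SiC) = 22500 / 40.10 = 561.1 mol
n(SiO2) = (1/1) × 561.1 = 561.1 mol
mass = 561.1 × 60.08 = 33710 g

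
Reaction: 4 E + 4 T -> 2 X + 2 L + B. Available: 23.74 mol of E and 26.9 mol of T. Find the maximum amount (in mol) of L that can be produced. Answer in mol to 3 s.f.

11.9 mol

n(E) = 23.74 mol
n(T) = 26.90 mol
n/ν for E = 23.74/4 = 5.935
n/ν for T = 26.90/4 = 6.725
Smallest n/ν is E → limiting reagent.
n(L) = (2/4) × 23.74 = 11.87 mol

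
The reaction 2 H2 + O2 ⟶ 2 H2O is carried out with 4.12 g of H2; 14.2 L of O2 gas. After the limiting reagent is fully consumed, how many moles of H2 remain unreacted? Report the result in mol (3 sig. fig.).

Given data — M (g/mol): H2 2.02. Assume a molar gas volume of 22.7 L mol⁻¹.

n(H2) = 4.120 / 2.02 = 2.040 mol
n(O2) = 14.20 / 22.7 = 0.6256 mol
n/ν → H2: 1.020, O2: 0.6256; O2 is limiting.
H2 consumed = (2/1) × 0.6256 = 1.251 mol
H2 remaining = 2.040 − 1.251 = 0.7890 mol

0.789 mol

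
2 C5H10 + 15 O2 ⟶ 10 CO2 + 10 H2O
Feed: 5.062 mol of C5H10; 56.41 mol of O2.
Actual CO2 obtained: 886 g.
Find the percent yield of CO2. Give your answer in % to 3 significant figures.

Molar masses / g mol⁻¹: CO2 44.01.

79.5 %

n(C5H10) = 5.062 mol
n(O2) = 56.41 mol
n/ν → C5H10: 2.531, O2: 3.761; C5H10 is limiting.
theoretical n(CO2) = (10/2) × 5.062 = 25.31 mol → 1114 g
% yield = 886 / 1114 × 100 = 79.53 %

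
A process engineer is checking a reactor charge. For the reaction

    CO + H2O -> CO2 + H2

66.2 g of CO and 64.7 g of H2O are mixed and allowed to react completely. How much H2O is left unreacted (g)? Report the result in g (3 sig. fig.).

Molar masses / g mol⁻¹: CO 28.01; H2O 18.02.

n(CO) = 66.20 / 28.01 = 2.363 mol
n(H2O) = 64.70 / 18.02 = 3.590 mol
n/ν for CO = 2.363/1 = 2.363
n/ν for H2O = 3.590/1 = 3.590
Smallest n/ν is CO → limiting reagent.
H2O consumed = (1/1) × 2.363 = 2.363 mol
H2O remaining = 3.590 − 2.363 = 1.227 mol
mass = 1.227 × 18.02 = 22.11 g

22.1 g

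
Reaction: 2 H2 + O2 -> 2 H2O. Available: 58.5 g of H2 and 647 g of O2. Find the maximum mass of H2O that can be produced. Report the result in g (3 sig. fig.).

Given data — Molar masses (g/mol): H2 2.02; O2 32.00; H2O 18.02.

n(H2) = 58.50 / 2.02 = 28.96 mol
n(O2) = 647.0 / 32.00 = 20.22 mol
n/ν → H2: 14.48, O2: 20.22; H2 is limiting.
n(H2O) = (2/2) × 28.96 = 28.96 mol
mass = 28.96 × 18.02 = 521.9 g

522 g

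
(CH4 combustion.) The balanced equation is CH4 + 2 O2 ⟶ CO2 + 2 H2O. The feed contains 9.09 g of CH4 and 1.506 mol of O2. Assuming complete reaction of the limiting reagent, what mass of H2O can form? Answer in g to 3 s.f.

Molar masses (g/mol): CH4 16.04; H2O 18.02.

n(CH4) = 9.090 / 16.04 = 0.5667 mol
n(O2) = 1.506 mol
n/ν for CH4 = 0.5667/1 = 0.5667
n/ν for O2 = 1.506/2 = 0.7530
Smallest n/ν is CH4 → limiting reagent.
n(H2O) = (2/1) × 0.5667 = 1.133 mol
mass = 1.133 × 18.02 = 20.42 g

20.4 g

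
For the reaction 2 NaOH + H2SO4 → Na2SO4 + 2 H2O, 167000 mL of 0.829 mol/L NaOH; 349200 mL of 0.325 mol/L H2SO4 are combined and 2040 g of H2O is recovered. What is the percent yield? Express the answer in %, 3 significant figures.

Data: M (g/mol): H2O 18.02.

n(NaOH) = 0.829 × 167000/1000 = 138.4 mol
n(H2SO4) = 0.325 × 349200/1000 = 113.5 mol
n/ν → NaOH: 69.20, H2SO4: 113.5; NaOH is limiting.
theoretical n(H2O) = (2/2) × 138.4 = 138.4 mol → 2494 g
% yield = 2040 / 2494 × 100 = 81.80 %

81.8 %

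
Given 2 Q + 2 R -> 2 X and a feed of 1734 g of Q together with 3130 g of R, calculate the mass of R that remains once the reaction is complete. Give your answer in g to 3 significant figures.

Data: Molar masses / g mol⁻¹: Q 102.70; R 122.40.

n(Q) = 1734 / 102.70 = 16.88 mol
n(R) = 3130 / 122.40 = 25.57 mol
n/ν for Q = 16.88/2 = 8.440
n/ν for R = 25.57/2 = 12.79
Smallest n/ν is Q → limiting reagent.
R consumed = (2/2) × 16.88 = 16.88 mol
R remaining = 25.57 − 16.88 = 8.690 mol
mass = 8.690 × 122.40 = 1064 g

1060 g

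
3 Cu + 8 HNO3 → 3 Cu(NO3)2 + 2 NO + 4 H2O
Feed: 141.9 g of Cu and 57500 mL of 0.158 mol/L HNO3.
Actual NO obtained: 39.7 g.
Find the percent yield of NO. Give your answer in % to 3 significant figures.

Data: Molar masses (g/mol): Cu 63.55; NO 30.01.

n(Cu) = 141.9 / 63.55 = 2.233 mol
n(HNO3) = 0.158 × 57500/1000 = 9.085 mol
n/ν for Cu = 2.233/3 = 0.7443
n/ν for HNO3 = 9.085/8 = 1.136
Smallest n/ν is Cu → limiting reagent.
theoretical n(NO) = (2/3) × 2.233 = 1.489 mol → 44.68 g
% yield = 39.7 / 44.68 × 100 = 88.85 %

88.9 %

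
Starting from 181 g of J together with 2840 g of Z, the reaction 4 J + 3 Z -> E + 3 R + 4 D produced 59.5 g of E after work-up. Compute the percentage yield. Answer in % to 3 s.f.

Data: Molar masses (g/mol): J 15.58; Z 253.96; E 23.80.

n(J) = 181.0 / 15.58 = 11.62 mol
n(Z) = 2840 / 253.96 = 11.18 mol
n/ν for J = 11.62/4 = 2.905
n/ν for Z = 11.18/3 = 3.727
Smallest n/ν is J → limiting reagent.
theoretical n(E) = (1/4) × 11.62 = 2.905 mol → 69.14 g
% yield = 59.5 / 69.14 × 100 = 86.06 %

86.1 %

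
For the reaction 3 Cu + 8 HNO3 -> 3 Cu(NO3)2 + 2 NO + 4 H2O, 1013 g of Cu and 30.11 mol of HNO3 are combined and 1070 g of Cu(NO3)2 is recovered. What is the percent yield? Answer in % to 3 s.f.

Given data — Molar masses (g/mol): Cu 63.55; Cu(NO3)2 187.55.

50.5 %

n(Cu) = 1013 / 63.55 = 15.94 mol
n(HNO3) = 30.11 mol
n/ν for Cu = 15.94/3 = 5.313
n/ν for HNO3 = 30.11/8 = 3.764
Smallest n/ν is HNO3 → limiting reagent.
theoretical n(Cu(NO3)2) = (3/8) × 30.11 = 11.29 mol → 2117 g
% yield = 1070 / 2117 × 100 = 50.54 %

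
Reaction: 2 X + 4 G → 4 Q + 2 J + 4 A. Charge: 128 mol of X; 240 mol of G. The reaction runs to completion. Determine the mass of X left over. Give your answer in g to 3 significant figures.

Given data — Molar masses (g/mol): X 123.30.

n(X) = 128.0 mol
n(G) = 240.0 mol
n/ν for X = 128.0/2 = 64.00
n/ν for G = 240.0/4 = 60.00
Smallest n/ν is G → limiting reagent.
X consumed = (2/4) × 240.0 = 120.0 mol
X remaining = 128.0 − 120.0 = 8.000 mol
mass = 8.000 × 123.30 = 986.4 g

986 g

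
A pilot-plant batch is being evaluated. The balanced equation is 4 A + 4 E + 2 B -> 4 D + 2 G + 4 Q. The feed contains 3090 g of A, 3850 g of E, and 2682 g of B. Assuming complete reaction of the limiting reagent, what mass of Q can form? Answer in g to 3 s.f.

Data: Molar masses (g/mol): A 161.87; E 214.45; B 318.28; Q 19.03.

n(A) = 3090 / 161.87 = 19.09 mol
n(E) = 3850 / 214.45 = 17.95 mol
n(B) = 2682 / 318.28 = 8.427 mol
n/ν → A: 4.773, E: 4.488, B: 4.214; B is limiting.
n(Q) = (4/2) × 8.427 = 16.85 mol
mass = 16.85 × 19.03 = 320.7 g

321 g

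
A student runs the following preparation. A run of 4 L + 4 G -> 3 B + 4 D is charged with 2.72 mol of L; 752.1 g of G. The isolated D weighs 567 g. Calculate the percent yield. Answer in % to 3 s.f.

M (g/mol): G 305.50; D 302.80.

n(L) = 2.720 mol
n(G) = 752.1 / 305.50 = 2.462 mol
n/ν for L = 2.720/4 = 0.6800
n/ν for G = 2.462/4 = 0.6155
Smallest n/ν is G → limiting reagent.
theoretical n(D) = (4/4) × 2.462 = 2.462 mol → 745.5 g
% yield = 567 / 745.5 × 100 = 76.06 %

76.1 %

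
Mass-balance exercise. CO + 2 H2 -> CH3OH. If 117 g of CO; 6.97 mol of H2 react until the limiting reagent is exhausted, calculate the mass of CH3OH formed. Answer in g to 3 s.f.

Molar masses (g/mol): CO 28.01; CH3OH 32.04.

n(CO) = 117.0 / 28.01 = 4.177 mol
n(H2) = 6.970 mol
n/ν → CO: 4.177, H2: 3.485; H2 is limiting.
n(CH3OH) = (1/2) × 6.970 = 3.485 mol
mass = 3.485 × 32.04 = 111.7 g

112 g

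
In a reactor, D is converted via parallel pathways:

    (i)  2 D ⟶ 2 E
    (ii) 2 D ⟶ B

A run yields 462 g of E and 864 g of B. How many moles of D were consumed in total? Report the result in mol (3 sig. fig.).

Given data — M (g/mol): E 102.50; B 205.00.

12.9 mol

n(E) = 462 / 102.50 = 4.507 mol
n(B) = 864 / 205.00 = 4.215 mol
n(D) via (i) = (2/2)×4.507 = 4.507 mol
n(D) via (ii) = (2/1)×4.215 = 8.430 mol
total n(D) = 4.507 + 8.430 = 12.94 mol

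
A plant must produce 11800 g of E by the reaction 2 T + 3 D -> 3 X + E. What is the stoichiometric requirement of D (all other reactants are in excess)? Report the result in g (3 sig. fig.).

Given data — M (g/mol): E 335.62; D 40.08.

n(E) = 11800 / 335.62 = 35.16 mol
n(D) = (3/1) × 35.16 = 105.5 mol
mass = 105.5 × 40.08 = 4228 g

4230 g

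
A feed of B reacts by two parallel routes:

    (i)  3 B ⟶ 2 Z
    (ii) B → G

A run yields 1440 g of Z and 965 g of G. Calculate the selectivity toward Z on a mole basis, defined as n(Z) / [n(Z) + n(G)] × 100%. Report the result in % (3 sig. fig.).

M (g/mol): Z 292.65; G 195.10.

n(Z) = 1440 / 292.65 = 4.921 mol
n(G) = 965 / 195.10 = 4.946 mol
selectivity = 4.921/(4.921+4.946) × 100 = 49.87 %

49.9 %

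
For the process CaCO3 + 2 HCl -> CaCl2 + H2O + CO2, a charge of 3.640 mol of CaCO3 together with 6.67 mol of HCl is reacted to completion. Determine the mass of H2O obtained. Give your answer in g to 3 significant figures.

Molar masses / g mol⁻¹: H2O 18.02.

60.1 g

n(CaCO3) = 3.640 mol
n(HCl) = 6.670 mol
n/ν for CaCO3 = 3.640/1 = 3.640
n/ν for HCl = 6.670/2 = 3.335
Smallest n/ν is HCl → limiting reagent.
n(H2O) = (1/2) × 6.670 = 3.335 mol
mass = 3.335 × 18.02 = 60.10 g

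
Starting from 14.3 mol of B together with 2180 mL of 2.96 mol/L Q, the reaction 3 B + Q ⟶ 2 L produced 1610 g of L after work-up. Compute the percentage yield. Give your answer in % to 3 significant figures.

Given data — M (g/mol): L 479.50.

n(B) = 14.30 mol
n(Q) = 2.96 × 2180/1000 = 6.453 mol
n/ν → B: 4.767, Q: 6.453; B is limiting.
theoretical n(L) = (2/3) × 14.30 = 9.533 mol → 4571 g
% yield = 1610 / 4571 × 100 = 35.22 %

35.2 %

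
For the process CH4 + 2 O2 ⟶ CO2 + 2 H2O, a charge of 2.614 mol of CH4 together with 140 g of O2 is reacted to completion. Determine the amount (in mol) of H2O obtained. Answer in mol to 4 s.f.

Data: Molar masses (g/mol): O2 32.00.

4.375 mol

n(CH4) = 2.614 mol
n(O2) = 140.0 / 32.00 = 4.375 mol
n/ν for CH4 = 2.614/1 = 2.614
n/ν for O2 = 4.375/2 = 2.188
Smallest n/ν is O2 → limiting reagent.
n(H2O) = (2/2) × 4.375 = 4.375 mol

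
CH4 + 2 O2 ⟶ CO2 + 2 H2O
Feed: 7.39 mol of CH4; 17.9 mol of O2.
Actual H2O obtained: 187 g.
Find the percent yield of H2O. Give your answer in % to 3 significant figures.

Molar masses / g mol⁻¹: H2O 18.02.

n(CH4) = 7.390 mol
n(O2) = 17.90 mol
n/ν for CH4 = 7.390/1 = 7.390
n/ν for O2 = 17.90/2 = 8.950
Smallest n/ν is CH4 → limiting reagent.
theoretical n(H2O) = (2/1) × 7.390 = 14.78 mol → 266.3 g
% yield = 187 / 266.3 × 100 = 70.22 %

70.2 %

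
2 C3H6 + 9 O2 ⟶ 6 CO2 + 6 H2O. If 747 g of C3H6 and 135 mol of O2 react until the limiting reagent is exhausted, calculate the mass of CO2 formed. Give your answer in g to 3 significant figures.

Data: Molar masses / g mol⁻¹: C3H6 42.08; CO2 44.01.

2340 g

n(C3H6) = 747.0 / 42.08 = 17.75 mol
n(O2) = 135.0 mol
n/ν for C3H6 = 17.75/2 = 8.875
n/ν for O2 = 135.0/9 = 15.00
Smallest n/ν is C3H6 → limiting reagent.
n(CO2) = (6/2) × 17.75 = 53.25 mol
mass = 53.25 × 44.01 = 2344 g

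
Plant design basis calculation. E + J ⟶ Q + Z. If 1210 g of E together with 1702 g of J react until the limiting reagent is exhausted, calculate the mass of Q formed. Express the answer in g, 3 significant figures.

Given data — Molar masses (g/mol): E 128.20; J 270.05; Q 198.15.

n(E) = 1210 / 128.20 = 9.438 mol
n(J) = 1702 / 270.05 = 6.303 mol
n/ν for E = 9.438/1 = 9.438
n/ν for J = 6.303/1 = 6.303
Smallest n/ν is J → limiting reagent.
n(Q) = (1/1) × 6.303 = 6.303 mol
mass = 6.303 × 198.15 = 1249 g

1250 g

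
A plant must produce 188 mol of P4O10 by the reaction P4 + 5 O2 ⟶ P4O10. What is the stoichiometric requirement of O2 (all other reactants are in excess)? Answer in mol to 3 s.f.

n(P4O10) = 188.0 mol
n(O2) = (5/1) × 188.0 = 940.0 mol

940 mol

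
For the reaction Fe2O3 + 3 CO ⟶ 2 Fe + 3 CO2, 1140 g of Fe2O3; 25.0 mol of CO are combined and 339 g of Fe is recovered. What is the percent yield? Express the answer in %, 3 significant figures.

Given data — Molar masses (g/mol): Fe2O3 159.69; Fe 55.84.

42.5 %

n(Fe2O3) = 1140 / 159.69 = 7.139 mol
n(CO) = 25.00 mol
n/ν for Fe2O3 = 7.139/1 = 7.139
n/ν for CO = 25.00/3 = 8.333
Smallest n/ν is Fe2O3 → limiting reagent.
theoretical n(Fe) = (2/1) × 7.139 = 14.28 mol → 797.4 g
% yield = 339 / 797.4 × 100 = 42.51 %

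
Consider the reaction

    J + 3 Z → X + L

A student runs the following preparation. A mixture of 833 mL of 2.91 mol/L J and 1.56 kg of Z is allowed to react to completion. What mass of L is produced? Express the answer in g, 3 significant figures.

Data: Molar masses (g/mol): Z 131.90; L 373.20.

n(J) = 2.91 × 833.0/1000 = 2.424 mol
n(Z) = 1.560×1000 / 131.90 = 11.83 mol
n/ν for J = 2.424/1 = 2.424
n/ν for Z = 11.83/3 = 3.943
Smallest n/ν is J → limiting reagent.
n(L) = (1/1) × 2.424 = 2.424 mol
mass = 2.424 × 373.20 = 904.6 g

905 g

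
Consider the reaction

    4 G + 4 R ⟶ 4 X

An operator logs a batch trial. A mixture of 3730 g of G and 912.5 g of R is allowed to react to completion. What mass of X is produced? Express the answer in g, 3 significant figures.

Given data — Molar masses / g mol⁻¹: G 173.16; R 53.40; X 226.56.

3870 g

n(G) = 3730 / 173.16 = 21.54 mol
n(R) = 912.5 / 53.40 = 17.09 mol
n/ν for G = 21.54/4 = 5.385
n/ν for R = 17.09/4 = 4.273
Smallest n/ν is R → limiting reagent.
n(X) = (4/4) × 17.09 = 17.09 mol
mass = 17.09 × 226.56 = 3872 g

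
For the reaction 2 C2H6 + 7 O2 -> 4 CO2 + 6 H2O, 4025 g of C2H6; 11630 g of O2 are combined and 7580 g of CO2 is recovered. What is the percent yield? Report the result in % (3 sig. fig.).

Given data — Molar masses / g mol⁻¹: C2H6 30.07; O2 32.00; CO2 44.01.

82.9 %

n(C2H6) = 4025 / 30.07 = 133.9 mol
n(O2) = 11630 / 32.00 = 363.4 mol
n/ν → C2H6: 66.95, O2: 51.91; O2 is limiting.
theoretical n(CO2) = (4/7) × 363.4 = 207.7 mol → 9141 g
% yield = 7580 / 9141 × 100 = 82.92 %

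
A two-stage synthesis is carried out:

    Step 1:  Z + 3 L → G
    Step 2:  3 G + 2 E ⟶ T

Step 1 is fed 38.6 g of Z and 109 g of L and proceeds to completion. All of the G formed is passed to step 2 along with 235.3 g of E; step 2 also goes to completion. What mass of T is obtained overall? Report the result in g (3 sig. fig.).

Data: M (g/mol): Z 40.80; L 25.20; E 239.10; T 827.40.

261 g

Step 1:
n(Z) = 38.60 / 40.80 = 0.9461 mol
n(L) = 109.0 / 25.20 = 4.325 mol
n/ν for Z = 0.9461/1 = 0.9461
n/ν for L = 4.325/3 = 1.442
Smallest n/ν is Z → limiting reagent.
n(G) produced = (1/1) × 0.9461 = 0.9461 mol
Step 2:
n(G) available = 0.9461 mol
n(E) = 235.3 / 239.10 = 0.9841 mol
n/ν for G = 0.9461/3 = 0.3154
n/ν for E = 0.9841/2 = 0.4921
Smallest n/ν is G → limiting reagent.
n(T) = (1/3) × 0.9461 = 0.3154 mol
mass = 0.3154 × 827.40 = 261.0 g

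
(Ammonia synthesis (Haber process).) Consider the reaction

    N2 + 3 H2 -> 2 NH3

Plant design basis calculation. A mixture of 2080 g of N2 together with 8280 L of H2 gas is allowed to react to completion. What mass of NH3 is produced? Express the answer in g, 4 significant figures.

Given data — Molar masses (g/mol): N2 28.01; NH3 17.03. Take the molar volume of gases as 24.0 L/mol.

n(N2) = 2080 / 28.01 = 74.26 mol
n(H2) = 8280 / 24.0 = 345.0 mol
n/ν for N2 = 74.26/1 = 74.26
n/ν for H2 = 345.0/3 = 115.0
Smallest n/ν is N2 → limiting reagent.
n(NH3) = (2/1) × 74.26 = 148.5 mol
mass = 148.5 × 17.03 = 2529 g

2529 g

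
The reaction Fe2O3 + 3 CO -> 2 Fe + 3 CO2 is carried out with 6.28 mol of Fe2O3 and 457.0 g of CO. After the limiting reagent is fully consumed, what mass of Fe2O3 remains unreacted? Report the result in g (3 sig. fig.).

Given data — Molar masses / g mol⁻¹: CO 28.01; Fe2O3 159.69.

134 g

n(Fe2O3) = 6.280 mol
n(CO) = 457.0 / 28.01 = 16.32 mol
n/ν for Fe2O3 = 6.280/1 = 6.280
n/ν for CO = 16.32/3 = 5.440
Smallest n/ν is CO → limiting reagent.
Fe2O3 consumed = (1/3) × 16.32 = 5.440 mol
Fe2O3 remaining = 6.280 − 5.440 = 0.8400 mol
mass = 0.8400 × 159.69 = 134.1 g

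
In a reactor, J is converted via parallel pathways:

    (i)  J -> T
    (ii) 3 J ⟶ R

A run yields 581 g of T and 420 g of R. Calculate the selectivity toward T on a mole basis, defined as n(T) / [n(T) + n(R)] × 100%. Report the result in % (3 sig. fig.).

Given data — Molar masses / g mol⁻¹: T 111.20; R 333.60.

80.6 %

n(T) = 581 / 111.20 = 5.225 mol
n(R) = 420 / 333.60 = 1.259 mol
selectivity = 5.225/(5.225+1.259) × 100 = 80.58 %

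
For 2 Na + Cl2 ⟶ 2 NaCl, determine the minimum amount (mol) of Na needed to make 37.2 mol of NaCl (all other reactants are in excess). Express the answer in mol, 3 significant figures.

37.2 mol

n(NaCl) = 37.20 mol
n(Na) = (2/2) × 37.20 = 37.20 mol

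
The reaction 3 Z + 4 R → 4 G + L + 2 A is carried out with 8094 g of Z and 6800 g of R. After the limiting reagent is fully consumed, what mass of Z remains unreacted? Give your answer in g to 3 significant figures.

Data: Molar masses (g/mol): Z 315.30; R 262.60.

1970 g

n(Z) = 8094 / 315.30 = 25.67 mol
n(R) = 6800 / 262.60 = 25.89 mol
n/ν for Z = 25.67/3 = 8.557
n/ν for R = 25.89/4 = 6.473
Smallest n/ν is R → limiting reagent.
Z consumed = (3/4) × 25.89 = 19.42 mol
Z remaining = 25.67 − 19.42 = 6.250 mol
mass = 6.250 × 315.30 = 1971 g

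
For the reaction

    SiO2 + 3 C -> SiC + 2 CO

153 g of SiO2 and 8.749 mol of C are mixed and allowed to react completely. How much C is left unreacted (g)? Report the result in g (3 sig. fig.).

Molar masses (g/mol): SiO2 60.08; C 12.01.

n(SiO2) = 153.0 / 60.08 = 2.547 mol
n(C) = 8.749 mol
n/ν → SiO2: 2.547, C: 2.916; SiO2 is limiting.
C consumed = (3/1) × 2.547 = 7.641 mol
C remaining = 8.749 − 7.641 = 1.108 mol
mass = 1.108 × 12.01 = 13.31 g

13.3 g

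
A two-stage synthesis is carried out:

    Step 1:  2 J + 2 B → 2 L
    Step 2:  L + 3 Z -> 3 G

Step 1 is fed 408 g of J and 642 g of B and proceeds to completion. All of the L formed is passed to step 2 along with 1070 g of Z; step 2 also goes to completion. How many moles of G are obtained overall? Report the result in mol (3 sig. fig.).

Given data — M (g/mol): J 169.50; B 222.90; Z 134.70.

7.22 mol

Step 1:
n(J) = 408.0 / 169.50 = 2.407 mol
n(B) = 642.0 / 222.90 = 2.880 mol
n/ν for J = 2.407/2 = 1.204
n/ν for B = 2.880/2 = 1.440
Smallest n/ν is J → limiting reagent.
n(L) produced = (2/2) × 2.407 = 2.407 mol
Step 2:
n(L) available = 2.407 mol
n(Z) = 1070 / 134.70 = 7.944 mol
n/ν for L = 2.407/1 = 2.407
n/ν for Z = 7.944/3 = 2.648
Smallest n/ν is L → limiting reagent.
n(G) = (3/1) × 2.407 = 7.221 mol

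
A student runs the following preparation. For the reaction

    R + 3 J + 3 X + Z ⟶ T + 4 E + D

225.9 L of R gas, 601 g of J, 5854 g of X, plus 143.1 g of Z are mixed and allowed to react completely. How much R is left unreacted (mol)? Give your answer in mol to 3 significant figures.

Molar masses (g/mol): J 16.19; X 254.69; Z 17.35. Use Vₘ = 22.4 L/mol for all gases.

2.42 mol

n(R) = 225.9 / 22.4 = 10.08 mol
n(J) = 601.0 / 16.19 = 37.12 mol
n(X) = 5854 / 254.69 = 22.98 mol
n(Z) = 143.1 / 17.35 = 8.248 mol
n/ν for R = 10.08/1 = 10.08
n/ν for J = 37.12/3 = 12.37
n/ν for X = 22.98/3 = 7.660
n/ν for Z = 8.248/1 = 8.248
Smallest n/ν is X → limiting reagent.
R consumed = (1/3) × 22.98 = 7.660 mol
R remaining = 10.08 − 7.660 = 2.420 mol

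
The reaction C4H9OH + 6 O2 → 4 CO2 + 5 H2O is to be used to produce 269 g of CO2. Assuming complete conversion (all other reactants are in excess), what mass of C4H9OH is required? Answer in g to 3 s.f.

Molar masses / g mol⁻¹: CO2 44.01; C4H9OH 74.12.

113 g

n(CO2) = 269 / 44.01 = 6.112 mol
n(C4H9OH) = (1/4) × 6.112 = 1.528 mol
mass = 1.528 × 74.12 = 113.3 g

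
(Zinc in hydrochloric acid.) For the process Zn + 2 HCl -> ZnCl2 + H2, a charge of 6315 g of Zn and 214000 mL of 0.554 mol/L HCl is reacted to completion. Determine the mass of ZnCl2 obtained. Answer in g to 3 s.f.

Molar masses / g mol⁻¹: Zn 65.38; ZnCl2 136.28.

n(Zn) = 6315 / 65.38 = 96.59 mol
n(HCl) = 0.554 × 214000/1000 = 118.6 mol
n/ν for Zn = 96.59/1 = 96.59
n/ν for HCl = 118.6/2 = 59.30
Smallest n/ν is HCl → limiting reagent.
n(ZnCl2) = (1/2) × 118.6 = 59.30 mol
mass = 59.30 × 136.28 = 8081 g

8080 g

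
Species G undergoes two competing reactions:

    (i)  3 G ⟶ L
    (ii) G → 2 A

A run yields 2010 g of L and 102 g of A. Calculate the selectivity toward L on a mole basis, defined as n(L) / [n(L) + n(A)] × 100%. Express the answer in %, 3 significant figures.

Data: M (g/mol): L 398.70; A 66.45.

76.7 %

n(L) = 2010 / 398.70 = 5.041 mol
n(A) = 102 / 66.45 = 1.535 mol
selectivity = 5.041/(5.041+1.535) × 100 = 76.66 %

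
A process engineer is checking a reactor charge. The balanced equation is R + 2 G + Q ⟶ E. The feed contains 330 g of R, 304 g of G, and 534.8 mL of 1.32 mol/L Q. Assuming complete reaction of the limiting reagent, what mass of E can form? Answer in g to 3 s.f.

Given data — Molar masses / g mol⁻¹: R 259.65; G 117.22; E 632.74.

447 g

n(R) = 330.0 / 259.65 = 1.271 mol
n(G) = 304.0 / 117.22 = 2.593 mol
n(Q) = 1.32 × 534.8/1000 = 0.7059 mol
n/ν → R: 1.271, G: 1.297, Q: 0.7059; Q is limiting.
n(E) = (1/1) × 0.7059 = 0.7059 mol
mass = 0.7059 × 632.74 = 446.7 g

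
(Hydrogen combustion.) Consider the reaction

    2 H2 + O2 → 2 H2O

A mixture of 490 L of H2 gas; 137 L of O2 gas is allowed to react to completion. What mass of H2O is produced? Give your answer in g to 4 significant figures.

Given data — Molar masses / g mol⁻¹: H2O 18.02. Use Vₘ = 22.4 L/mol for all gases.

220.4 g

n(H2) = 490.0 / 22.4 = 21.88 mol
n(O2) = 137.0 / 22.4 = 6.116 mol
n/ν for H2 = 21.88/2 = 10.94
n/ν for O2 = 6.116/1 = 6.116
Smallest n/ν is O2 → limiting reagent.
n(H2O) = (2/1) × 6.116 = 12.23 mol
mass = 12.23 × 18.02 = 220.4 g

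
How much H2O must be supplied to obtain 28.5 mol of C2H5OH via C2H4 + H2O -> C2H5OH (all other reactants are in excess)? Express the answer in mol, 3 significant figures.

28.5 mol

n(C2H5OH) = 28.50 mol
n(H2O) = (1/1) × 28.50 = 28.50 mol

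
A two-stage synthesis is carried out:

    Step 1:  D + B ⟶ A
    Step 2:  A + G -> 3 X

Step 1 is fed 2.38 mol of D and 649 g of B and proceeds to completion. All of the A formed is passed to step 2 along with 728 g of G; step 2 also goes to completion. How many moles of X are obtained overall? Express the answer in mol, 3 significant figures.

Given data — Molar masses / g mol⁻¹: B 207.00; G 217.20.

7.14 mol

Step 1:
n(D) = 2.380 mol
n(B) = 649.0 / 207.00 = 3.135 mol
n/ν for D = 2.380/1 = 2.380
n/ν for B = 3.135/1 = 3.135
Smallest n/ν is D → limiting reagent.
n(A) produced = (1/1) × 2.380 = 2.380 mol
Step 2:
n(A) available = 2.380 mol
n(G) = 728.0 / 217.20 = 3.352 mol
n/ν for A = 2.380/1 = 2.380
n/ν for G = 3.352/1 = 3.352
Smallest n/ν is A → limiting reagent.
n(X) = (3/1) × 2.380 = 7.140 mol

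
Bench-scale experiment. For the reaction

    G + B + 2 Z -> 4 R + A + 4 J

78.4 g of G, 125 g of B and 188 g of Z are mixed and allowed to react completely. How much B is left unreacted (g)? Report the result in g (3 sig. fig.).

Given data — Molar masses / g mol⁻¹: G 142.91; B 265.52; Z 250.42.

n(G) = 78.40 / 142.91 = 0.5486 mol
n(B) = 125.0 / 265.52 = 0.4708 mol
n(Z) = 188.0 / 250.42 = 0.7507 mol
n/ν → G: 0.5486, B: 0.4708, Z: 0.3754; Z is limiting.
B consumed = (1/2) × 0.7507 = 0.3754 mol
B remaining = 0.4708 − 0.3754 = 0.09540 mol
mass = 0.09540 × 265.52 = 25.33 g

25.3 g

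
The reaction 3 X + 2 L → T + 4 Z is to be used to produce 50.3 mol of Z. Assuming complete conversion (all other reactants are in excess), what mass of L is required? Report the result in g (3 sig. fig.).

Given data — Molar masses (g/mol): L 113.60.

n(Z) = 50.30 mol
n(L) = (2/4) × 50.30 = 25.15 mol
mass = 25.15 × 113.60 = 2857 g

2860 g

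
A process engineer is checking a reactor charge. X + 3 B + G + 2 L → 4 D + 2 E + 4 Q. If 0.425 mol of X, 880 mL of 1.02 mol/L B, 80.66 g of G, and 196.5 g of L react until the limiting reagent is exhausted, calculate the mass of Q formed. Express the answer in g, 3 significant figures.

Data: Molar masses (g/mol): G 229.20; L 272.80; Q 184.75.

221 g

n(X) = 0.4250 mol
n(B) = 1.02 × 880.0/1000 = 0.8976 mol
n(G) = 80.66 / 229.20 = 0.3519 mol
n(L) = 196.5 / 272.80 = 0.7203 mol
n/ν for X = 0.4250/1 = 0.4250
n/ν for B = 0.8976/3 = 0.2992
n/ν for G = 0.3519/1 = 0.3519
n/ν for L = 0.7203/2 = 0.3602
Smallest n/ν is B → limiting reagent.
n(Q) = (4/3) × 0.8976 = 1.197 mol
mass = 1.197 × 184.75 = 221.1 g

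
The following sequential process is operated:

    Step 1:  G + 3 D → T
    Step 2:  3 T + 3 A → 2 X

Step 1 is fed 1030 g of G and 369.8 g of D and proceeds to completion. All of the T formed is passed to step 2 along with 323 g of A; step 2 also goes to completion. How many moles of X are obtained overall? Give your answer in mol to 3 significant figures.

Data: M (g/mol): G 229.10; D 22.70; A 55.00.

Step 1:
n(G) = 1030 / 229.10 = 4.496 mol
n(D) = 369.8 / 22.70 = 16.29 mol
n/ν → G: 4.496, D: 5.430; G is limiting.
n(T) produced = (1/1) × 4.496 = 4.496 mol
Step 2:
n(T) available = 4.496 mol
n(A) = 323.0 / 55.00 = 5.873 mol
n/ν → T: 1.499, A: 1.958; T is limiting.
n(X) = (2/3) × 4.496 = 2.997 mol

3.00 mol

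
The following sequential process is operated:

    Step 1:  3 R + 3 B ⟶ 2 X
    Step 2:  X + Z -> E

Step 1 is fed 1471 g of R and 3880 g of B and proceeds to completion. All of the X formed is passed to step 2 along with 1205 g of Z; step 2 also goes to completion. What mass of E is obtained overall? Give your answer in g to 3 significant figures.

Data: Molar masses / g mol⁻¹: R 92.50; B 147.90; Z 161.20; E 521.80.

3900 g

Step 1:
n(R) = 1471 / 92.50 = 15.90 mol
n(B) = 3880 / 147.90 = 26.23 mol
n/ν for R = 15.90/3 = 5.300
n/ν for B = 26.23/3 = 8.743
Smallest n/ν is R → limiting reagent.
n(X) produced = (2/3) × 15.90 = 10.60 mol
Step 2:
n(X) available = 10.60 mol
n(Z) = 1205 / 161.20 = 7.475 mol
n/ν for X = 10.60/1 = 10.60
n/ν for Z = 7.475/1 = 7.475
Smallest n/ν is Z → limiting reagent.
n(E) = (1/1) × 7.475 = 7.475 mol
mass = 7.475 × 521.80 = 3900 g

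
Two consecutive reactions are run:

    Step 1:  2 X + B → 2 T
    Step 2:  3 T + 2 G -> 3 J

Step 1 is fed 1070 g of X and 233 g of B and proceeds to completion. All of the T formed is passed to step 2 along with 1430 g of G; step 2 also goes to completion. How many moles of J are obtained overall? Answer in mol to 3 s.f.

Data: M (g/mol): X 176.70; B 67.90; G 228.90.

6.06 mol

Step 1:
n(X) = 1070 / 176.70 = 6.055 mol
n(B) = 233.0 / 67.90 = 3.432 mol
n/ν for X = 6.055/2 = 3.028
n/ν for B = 3.432/1 = 3.432
Smallest n/ν is X → limiting reagent.
n(T) produced = (2/2) × 6.055 = 6.055 mol
Step 2:
n(T) available = 6.055 mol
n(G) = 1430 / 228.90 = 6.247 mol
n/ν for T = 6.055/3 = 2.018
n/ν for G = 6.247/2 = 3.124
Smallest n/ν is T → limiting reagent.
n(J) = (3/3) × 6.055 = 6.055 mol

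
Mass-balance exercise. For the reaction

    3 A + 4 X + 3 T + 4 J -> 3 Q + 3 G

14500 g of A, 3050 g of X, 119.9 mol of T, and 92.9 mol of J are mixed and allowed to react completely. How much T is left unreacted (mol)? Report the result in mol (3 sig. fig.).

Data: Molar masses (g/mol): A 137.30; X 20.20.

n(A) = 14500 / 137.30 = 105.6 mol
n(X) = 3050 / 20.20 = 151.0 mol
n(T) = 119.9 mol
n(J) = 92.90 mol
n/ν for A = 105.6/3 = 35.20
n/ν for X = 151.0/4 = 37.75
n/ν for T = 119.9/3 = 39.97
n/ν for J = 92.90/4 = 23.23
Smallest n/ν is J → limiting reagent.
T consumed = (3/4) × 92.90 = 69.68 mol
T remaining = 119.9 − 69.68 = 50.22 mol

50.2 mol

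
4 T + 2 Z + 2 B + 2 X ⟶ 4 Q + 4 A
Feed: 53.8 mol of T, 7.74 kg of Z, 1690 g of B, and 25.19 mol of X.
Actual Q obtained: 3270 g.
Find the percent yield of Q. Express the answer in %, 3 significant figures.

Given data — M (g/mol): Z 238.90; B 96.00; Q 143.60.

n(T) = 53.80 mol
n(Z) = 7.740×1000 / 238.90 = 32.40 mol
n(B) = 1690 / 96.00 = 17.60 mol
n(X) = 25.19 mol
n/ν for T = 53.80/4 = 13.45
n/ν for Z = 32.40/2 = 16.20
n/ν for B = 17.60/2 = 8.800
n/ν for X = 25.19/2 = 12.60
Smallest n/ν is B → limiting reagent.
theoretical n(Q) = (4/2) × 17.60 = 35.20 mol → 5055 g
% yield = 3270 / 5055 × 100 = 64.69 %

64.7 %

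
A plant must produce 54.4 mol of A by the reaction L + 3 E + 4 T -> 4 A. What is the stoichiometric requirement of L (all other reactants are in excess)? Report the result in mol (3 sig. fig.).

n(A) = 54.40 mol
n(L) = (1/4) × 54.40 = 13.60 mol

13.6 mol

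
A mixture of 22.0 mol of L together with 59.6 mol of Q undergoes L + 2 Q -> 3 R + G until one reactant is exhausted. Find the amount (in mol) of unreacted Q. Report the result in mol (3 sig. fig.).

15.6 mol

n(L) = 22.00 mol
n(Q) = 59.60 mol
n/ν → L: 22.00, Q: 29.80; L is limiting.
Q consumed = (2/1) × 22.00 = 44.00 mol
Q remaining = 59.60 − 44.00 = 15.60 mol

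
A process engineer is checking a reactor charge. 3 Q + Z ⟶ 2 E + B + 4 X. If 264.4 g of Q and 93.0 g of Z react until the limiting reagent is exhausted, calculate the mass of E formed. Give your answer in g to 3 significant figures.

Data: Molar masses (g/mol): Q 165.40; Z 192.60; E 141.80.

137 g

n(Q) = 264.4 / 165.40 = 1.599 mol
n(Z) = 93.00 / 192.60 = 0.4829 mol
n/ν for Q = 1.599/3 = 0.5330
n/ν for Z = 0.4829/1 = 0.4829
Smallest n/ν is Z → limiting reagent.
n(E) = (2/1) × 0.4829 = 0.9658 mol
mass = 0.9658 × 141.80 = 137.0 g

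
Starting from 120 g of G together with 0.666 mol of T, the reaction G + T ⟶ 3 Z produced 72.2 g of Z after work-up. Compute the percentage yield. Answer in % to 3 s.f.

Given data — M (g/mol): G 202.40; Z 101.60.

n(G) = 120.0 / 202.40 = 0.5929 mol
n(T) = 0.6660 mol
n/ν → G: 0.5929, T: 0.6660; G is limiting.
theoretical n(Z) = (3/1) × 0.5929 = 1.779 mol → 180.7 g
% yield = 72.2 / 180.7 × 100 = 39.96 %

40.0 %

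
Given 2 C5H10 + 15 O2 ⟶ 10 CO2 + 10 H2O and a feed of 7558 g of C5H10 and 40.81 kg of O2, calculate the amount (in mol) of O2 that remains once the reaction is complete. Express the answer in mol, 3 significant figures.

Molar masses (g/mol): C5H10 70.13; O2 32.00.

n(C5H10) = 7558 / 70.13 = 107.8 mol
n(O2) = 40.81×1000 / 32.00 = 1275 mol
n/ν for C5H10 = 107.8/2 = 53.90
n/ν for O2 = 1275/15 = 85.00
Smallest n/ν is C5H10 → limiting reagent.
O2 consumed = (15/2) × 107.8 = 808.5 mol
O2 remaining = 1275 − 808.5 = 466.5 mol

467 mol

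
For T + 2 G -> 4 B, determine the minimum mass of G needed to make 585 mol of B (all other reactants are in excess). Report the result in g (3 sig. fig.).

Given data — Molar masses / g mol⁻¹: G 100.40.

n(B) = 585.0 mol
n(G) = (2/4) × 585.0 = 292.5 mol
mass = 292.5 × 100.40 = 29370 g

29400 g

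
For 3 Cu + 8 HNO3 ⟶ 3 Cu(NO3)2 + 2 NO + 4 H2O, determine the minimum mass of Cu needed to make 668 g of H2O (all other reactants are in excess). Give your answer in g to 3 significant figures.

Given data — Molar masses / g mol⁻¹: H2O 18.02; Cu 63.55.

1770 g

n(H2O) = 668 / 18.02 = 37.07 mol
n(Cu) = (3/4) × 37.07 = 27.80 mol
mass = 27.80 × 63.55 = 1767 g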